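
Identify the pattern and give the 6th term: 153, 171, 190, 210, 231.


Pattern: triangular numbers: n(n+1)/2
Terms: 153, 171, 190, 210, 231
Next term = 253

Next term = 253


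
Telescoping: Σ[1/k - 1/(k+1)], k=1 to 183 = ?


Telescoping: adjacent terms cancel.
= 1/1 - 1/184
= 1 - 1/184 = 183/184

Sum = 183/184


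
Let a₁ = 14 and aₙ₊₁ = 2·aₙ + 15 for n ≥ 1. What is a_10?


Computing step by step:
a_1 = 14
a_2 = 43
a_3 = 101
a_4 = 217
a_5 = 449
a_6 = 913
a_7 = 1841
a_8 = 3697
a_9 = 7409
a_10 = 14833


a_10 = 14833


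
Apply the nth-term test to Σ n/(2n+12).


lim(n→∞) n/(2n+12) = 1/2 = 1/2  (divide numerator and denominator by n)
lim aₙ = 1/2 ≠ 0 → series DIVERGES

Diverges (lim aₙ = 1/2 ≠ 0)


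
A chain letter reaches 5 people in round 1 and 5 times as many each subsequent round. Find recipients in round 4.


aₙ = a₁·r^(n-1)
= 5×5^3
= 5×125
= 625

a_4 = 625


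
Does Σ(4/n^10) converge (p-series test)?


p-series test: Σ c/n^p converges if p > 1, diverges if p ≤ 1 (constant c > 0 doesn't affect convergence).
p = 10
10 > 1 → CONVERGES

Converges (p = 10 > 1)


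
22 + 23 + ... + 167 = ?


Σₖ₌22^167 k = Σₖ₌₁^167 k − Σₖ₌₁^21 k
= 167·168/2 − 21·22/2
= 14028 − 231 = 13797

Σk = 13797


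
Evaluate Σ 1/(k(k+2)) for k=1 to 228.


1/(k(k+2)) = (1/2)·(1/k - 1/(k+2)) (partial fractions)
Telescoping: Σ = (1/2)·(1 + 1/2 - 1/229 - 1/230) = 39273/52670

Sum = 39273/52670


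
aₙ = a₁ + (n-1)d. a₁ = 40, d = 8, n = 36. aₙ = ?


aₙ = a₁ + (n-1)d
= 40 + (36-1)×8
= 40 + 280
= 320

a_36 = 320


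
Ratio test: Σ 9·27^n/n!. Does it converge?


aₙ = 9·27^n/n!
a_{n+1}/aₙ = 27^(n+1)/(n+1)! × n!/27^n  (constant 9 cancels)
= 27/(n+1)
L = lim(n→∞) 27/(n+1) = 0
L < 1 → series CONVERGES

Converges (ratio test: L = 0 < 1)


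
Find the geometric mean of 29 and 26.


GM = √(29×26) = √754 = 27.4591

GM = 27.4591


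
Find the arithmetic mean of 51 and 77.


AM = (51 + 77)/2 = 128/2 = 64

AM = 64


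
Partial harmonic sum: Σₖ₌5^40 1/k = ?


Σₖ₌5^40 1/k = 1/5 + 1/6 + 1/7 + ... + 1/40
= 1066259544628813/485721041551200
≈ 2.1952

Sum = 1066259544628813/485721041551200 ≈ 2.1952


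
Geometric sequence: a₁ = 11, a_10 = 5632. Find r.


r^(n-1) = aₙ/a₁
r^9 = 5632/11 = 512
r = 512^(1/9)
= 2

r = 2


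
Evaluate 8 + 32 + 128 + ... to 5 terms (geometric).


Sₙ = 8×(4^5 - 1)/(4 - 1)
= 8×(1024 - 1)/3
= 8×1023/3
= 2728

S_5 = 2728


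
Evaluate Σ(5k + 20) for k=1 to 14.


Σ(5k+20) = 5·Σk + 20·n
= 5·105 + 20·14
= 525 + 280 = 805

Σ = 805


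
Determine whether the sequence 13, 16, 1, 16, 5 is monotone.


Differences: 3, -15, 15, -11
Difference at position 1 is +3 (> 0) but position 2 is -15 (< 0) — sequence both rises and falls
→ NOT monotonic

Not monotonic


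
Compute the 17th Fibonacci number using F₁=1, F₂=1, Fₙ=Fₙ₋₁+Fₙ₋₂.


Fibonacci sequence: 1, 1, 2, 3, 5, 8, 13, 21, 34, 55, 89, ...
F(17) = 1597

F(17) = 1597


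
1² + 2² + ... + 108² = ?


n = 108
n(n+1)(2n+1)/6 = 108×109×217/6
= 2554524/6 = 425754

Σk² = 425754


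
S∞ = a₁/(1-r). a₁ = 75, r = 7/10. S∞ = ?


S∞ = a₁/(1-r) = 75/(1 - 7/10)
= 75/(3/10)
= 250

S∞ = 250


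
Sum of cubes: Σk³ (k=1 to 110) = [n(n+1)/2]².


n(n+1)/2 = 110×111/2 = 6105
Σk³ = 6105² = 37271025

Σk³ = 37271025


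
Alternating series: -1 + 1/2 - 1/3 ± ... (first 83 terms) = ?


S = -1 + 1/2 - 1/3 + 1/4 - 1/5 + 1/6 - 1/7 + 1/8 ± ...
= -0.6991
(Full series converges to -ln(2) ≈ -0.6931)

S_83 = -0.6991


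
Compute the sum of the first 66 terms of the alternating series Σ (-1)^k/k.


S = -1 + 1/2 - 1/3 + 1/4 - 1/5 + 1/6 - 1/7 + 1/8 ± ...
= -0.6856
(Full series converges to -ln(2) ≈ -0.6931)

S_66 = -0.6856


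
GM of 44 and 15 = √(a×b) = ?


GM = √(44×15) = √660 = 25.6905

GM = 25.6905


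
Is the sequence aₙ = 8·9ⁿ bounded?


aₙ = 8·9ⁿ → as n→∞, aₙ→∞ (since base 9 > 1)
No finite upper bound exists
The sequence is UNBOUNDED

Unbounded (aₙ → ∞ as n → ∞)


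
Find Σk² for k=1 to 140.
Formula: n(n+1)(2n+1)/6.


n = 140
n(n+1)(2n+1)/6 = 140×141×281/6
= 5546940/6 = 924490

Σk² = 924490


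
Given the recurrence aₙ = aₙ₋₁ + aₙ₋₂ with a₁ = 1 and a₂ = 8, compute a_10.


Computing iteratively: 1, 8, 9, 17, 26, 43, 69, 112, 181, 293
a_10 = 293

a_10 = 293


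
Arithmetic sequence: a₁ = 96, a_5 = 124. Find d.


d = (aₙ - a₁)/(n-1)
= (124 - 96)/(5-1)
= 28/4 = 7

d = 7


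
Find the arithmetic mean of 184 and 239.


AM = (184 + 239)/2 = 423/2 = 211.5

AM = 211.5


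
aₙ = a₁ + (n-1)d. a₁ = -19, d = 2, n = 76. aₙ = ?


aₙ = a₁ + (n-1)d
= -19 + (76-1)×2
= -19 + 150
= 131

a_76 = 131


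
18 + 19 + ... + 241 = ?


Σₖ₌18^241 k = Σₖ₌₁^241 k − Σₖ₌₁^17 k
= 241·242/2 − 17·18/2
= 29161 − 153 = 29008

Σk = 29008


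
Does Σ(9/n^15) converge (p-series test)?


p-series test: Σ c/n^p converges if p > 1, diverges if p ≤ 1 (constant c > 0 doesn't affect convergence).
p = 15
15 > 1 → CONVERGES

Converges (p = 15 > 1)


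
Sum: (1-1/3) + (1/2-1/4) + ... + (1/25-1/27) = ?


Telescoping with gap 2: two head and two tail terms survive.
= (1 + 1/2) - (1/26 + 1/27)
= 3/2 - 1/26 - 1/27 = 500/351

Sum = 500/351


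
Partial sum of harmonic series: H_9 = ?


H_9 = 1/1 + 1/2 + 1/3 + 1/4 + 1/5 + 1/6 + 1/7 + 1/8 + 1/9
= 7129/2520
≈ 2.829

H_9 = 7129/2520 ≈ 2.829


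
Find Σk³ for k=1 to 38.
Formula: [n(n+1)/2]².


n(n+1)/2 = 38×39/2 = 741
Σk³ = 741² = 549081

Σk³ = 549081


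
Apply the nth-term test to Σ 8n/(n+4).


lim(n→∞) 8n/(n+4) = 8/1 = 8  (divide numerator and denominator by n)
lim aₙ = 8 ≠ 0 → series DIVERGES

Diverges (lim aₙ = 8 ≠ 0)


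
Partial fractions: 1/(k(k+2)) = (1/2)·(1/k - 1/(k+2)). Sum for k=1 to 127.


1/(k(k+2)) = (1/2)·(1/k - 1/(k+2)) (partial fractions)
Telescoping: Σ = (1/2)·(1 + 1/2 - 1/128 - 1/129) = 24511/33024

Sum = 24511/33024


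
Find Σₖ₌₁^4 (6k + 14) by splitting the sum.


Σ(6k+14) = 6·Σk + 14·n
= 6·10 + 14·4
= 60 + 56 = 116

Σ = 116


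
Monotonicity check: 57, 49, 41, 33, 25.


Differences: -8, -8, -8, -8
All differences < 0 → strictly DECREASING

Monotonically decreasing


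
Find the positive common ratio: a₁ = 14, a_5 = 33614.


r^(n-1) = aₙ/a₁
r^4 = 33614/14 = 2401
r = 2401^(1/4)
= ±7; taking r > 0 gives r = 7

r = 7


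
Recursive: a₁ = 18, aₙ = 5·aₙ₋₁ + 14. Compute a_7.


Computing step by step:
a_1 = 18
a_2 = 104
a_3 = 534
a_4 = 2684
a_5 = 13434
a_6 = 67184
a_7 = 335934


a_7 = 335934


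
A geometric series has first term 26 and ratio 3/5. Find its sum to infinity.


S∞ = a₁/(1-r) = 26/(1 - 3/5)
= 26/(2/5)
= 65

S∞ = 65


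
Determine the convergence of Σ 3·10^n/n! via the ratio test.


aₙ = 3·10^n/n!
a_{n+1}/aₙ = 10^(n+1)/(n+1)! × n!/10^n  (constant 3 cancels)
= 10/(n+1)
L = lim(n→∞) 10/(n+1) = 0
L < 1 → series CONVERGES

Converges (ratio test: L = 0 < 1)


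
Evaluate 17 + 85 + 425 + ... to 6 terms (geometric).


Sₙ = 17×(5^6 - 1)/(5 - 1)
= 17×(15625 - 1)/4
= 17×15624/4
= 66402

S_6 = 66402


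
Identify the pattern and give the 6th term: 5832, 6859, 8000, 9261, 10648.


Pattern: perfect cubes: n³
Terms: 5832, 6859, 8000, 9261, 10648
Next term = 12167

Next term = 12167


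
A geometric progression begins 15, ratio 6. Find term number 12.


aₙ = a₁·r^(n-1)
= 15×6^11
= 15×362797056
= 5441955840

a_12 = 5441955840


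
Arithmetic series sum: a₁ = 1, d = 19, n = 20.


aₙ = 1 + (20-1)×19 = 362
Sₙ = n(a₁+aₙ)/2 = 20×(1+362)/2
= 20×363/2 = 3630

S_20 = 3630


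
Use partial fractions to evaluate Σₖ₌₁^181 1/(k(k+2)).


1/(k(k+2)) = (1/2)·(1/k - 1/(k+2)) (partial fractions)
Telescoping: Σ = (1/2)·(1 + 1/2 - 1/182 - 1/183) = 24797/33306

Sum = 24797/33306


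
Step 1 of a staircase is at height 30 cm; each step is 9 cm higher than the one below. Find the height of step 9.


aₙ = a₁ + (n-1)d
= 30 + (9-1)×9
= 30 + 72
= 102

a_9 = 102


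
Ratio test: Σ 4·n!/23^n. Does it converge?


aₙ = 4·n!/23^n
a_{n+1}/aₙ = (n+1)!/23^(n+1) × 23^n/n!  (constant 4 cancels)
= (n+1)/23
L = lim(n→∞) (n+1)/23 = ∞
L > 1 → series DIVERGES

Diverges (ratio test: L = ∞ > 1)


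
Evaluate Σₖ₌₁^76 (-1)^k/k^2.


S = -1 + 1/4 - 1/9 + 1/16 - 1/25 + 1/36 - 1/49 + 1/64 ± ...
= -0.8224
(Full series converges to -π²/12 ≈ -0.8225)

S_76 = -0.8224


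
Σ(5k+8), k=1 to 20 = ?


Σ(5k+8) = 5·Σk + 8·n
= 5·210 + 8·20
= 1050 + 160 = 1210

Σ = 1210


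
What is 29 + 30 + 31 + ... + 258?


Σₖ₌29^258 k = Σₖ₌₁^258 k − Σₖ₌₁^28 k
= 258·259/2 − 28·29/2
= 33411 − 406 = 33005

Σk = 33005


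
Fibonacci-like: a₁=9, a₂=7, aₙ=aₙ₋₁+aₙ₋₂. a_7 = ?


Computing iteratively: 9, 7, 16, 23, 39, 62, 101
a_7 = 101

a_7 = 101


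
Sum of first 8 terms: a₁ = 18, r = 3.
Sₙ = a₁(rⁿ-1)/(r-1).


Sₙ = 18×(3^8 - 1)/(3 - 1)
= 18×(6561 - 1)/2
= 18×6560/2
= 59040

S_8 = 59040


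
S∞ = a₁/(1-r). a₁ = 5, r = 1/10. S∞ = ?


S∞ = a₁/(1-r) = 5/(1 - 1/10)
= 5/(9/10)
= 50/9

S∞ = 50/9


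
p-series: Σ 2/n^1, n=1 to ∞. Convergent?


p-series test: Σ c/n^p converges if p > 1, diverges if p ≤ 1 (constant c > 0 doesn't affect convergence).
p = 1
1 ≤ 1 → DIVERGES

Diverges (p = 1 ≤ 1)


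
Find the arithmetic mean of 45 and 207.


AM = (45 + 207)/2 = 252/2 = 126

AM = 126


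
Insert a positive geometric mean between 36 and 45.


GM = √(36×45) = √1620 = 40.2492

GM = 40.2492


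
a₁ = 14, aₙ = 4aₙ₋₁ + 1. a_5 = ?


Computing step by step:
a_1 = 14
a_2 = 57
a_3 = 229
a_4 = 917
a_5 = 3669


a_5 = 3669


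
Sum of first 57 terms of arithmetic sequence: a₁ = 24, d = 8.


aₙ = 24 + (57-1)×8 = 472
Sₙ = n(a₁+aₙ)/2 = 57×(24+472)/2
= 57×496/2 = 14136

S_57 = 14136


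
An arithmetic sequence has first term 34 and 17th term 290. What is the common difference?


d = (aₙ - a₁)/(n-1)
= (290 - 34)/(17-1)
= 256/16 = 16

d = 16


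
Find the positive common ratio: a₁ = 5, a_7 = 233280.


r^(n-1) = aₙ/a₁
r^6 = 233280/5 = 46656
r = 46656^(1/6)
= ±6; taking r > 0 gives r = 6

r = 6


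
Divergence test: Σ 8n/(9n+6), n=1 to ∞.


lim(n→∞) 8n/(9n+6) = 8/9 = 8/9  (divide numerator and denominator by n)
lim aₙ = 8/9 ≠ 0 → series DIVERGES

Diverges (lim aₙ = 8/9 ≠ 0)


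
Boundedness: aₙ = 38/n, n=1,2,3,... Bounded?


a₁ = 38, a₂ = 38/2, a₃ = 38/3, ...
0 < aₙ ≤ 38 for all n ≥ 1
Lower bound: 0, Upper bound: 38
The sequence IS bounded

Bounded (0 < aₙ ≤ 38)


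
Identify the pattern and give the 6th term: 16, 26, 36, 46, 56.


Pattern: arithmetic (d=10)
Terms: 16, 26, 36, 46, 56
Next term = 66

Next term = 66


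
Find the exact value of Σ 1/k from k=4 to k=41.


Σₖ₌4^41 1/k = 1/4 + 1/5 + 1/6 + ... + 1/41
= 49181003047232333/19914562703599200
≈ 2.4696

Sum = 49181003047232333/19914562703599200 ≈ 2.4696


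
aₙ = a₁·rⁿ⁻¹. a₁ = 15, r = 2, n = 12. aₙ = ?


aₙ = a₁·r^(n-1)
= 15×2^11
= 15×2048
= 30720

a_12 = 30720


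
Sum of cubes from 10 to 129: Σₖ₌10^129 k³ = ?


Σₖ₌10^129 k³ = [129·130/2]² − [9·10/2]²
= 70308225 − 2025 = 70306200

Σk³ = 70306200


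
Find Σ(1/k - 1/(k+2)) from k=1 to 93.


Telescoping with gap 2: two head and two tail terms survive.
= (1 + 1/2) - (1/94 + 1/95)
= 3/2 - 1/94 - 1/95 = 6603/4465

Sum = 6603/4465


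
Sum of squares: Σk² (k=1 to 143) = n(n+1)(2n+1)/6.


n = 143
n(n+1)(2n+1)/6 = 143×144×287/6
= 5909904/6 = 984984

Σk² = 984984


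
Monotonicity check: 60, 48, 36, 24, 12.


Differences: -12, -12, -12, -12
All differences < 0 → strictly DECREASING

Monotonically decreasing


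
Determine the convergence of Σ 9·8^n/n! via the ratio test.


aₙ = 9·8^n/n!
a_{n+1}/aₙ = 8^(n+1)/(n+1)! × n!/8^n  (constant 9 cancels)
= 8/(n+1)
L = lim(n→∞) 8/(n+1) = 0
L < 1 → series CONVERGES

Converges (ratio test: L = 0 < 1)


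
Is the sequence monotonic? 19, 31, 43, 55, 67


Differences: 12, 12, 12, 12
All differences > 0 → strictly INCREASING

Monotonically increasing


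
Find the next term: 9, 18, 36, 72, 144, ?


Pattern: geometric (r=2)
Terms: 9, 18, 36, 72, 144
Next term = 288

Next term = 288


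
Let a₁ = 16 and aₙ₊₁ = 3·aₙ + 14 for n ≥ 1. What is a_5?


Computing step by step:
a_1 = 16
a_2 = 62
a_3 = 200
a_4 = 614
a_5 = 1856


a_5 = 1856


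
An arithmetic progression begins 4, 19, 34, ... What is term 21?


aₙ = a₁ + (n-1)d
= 4 + (21-1)×15
= 4 + 300
= 304

a_21 = 304


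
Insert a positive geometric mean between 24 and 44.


GM = √(24×44) = √1056 = 32.4962

GM = 32.4962


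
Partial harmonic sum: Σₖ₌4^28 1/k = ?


Σₖ₌4^28 1/k = 1/4 + 1/5 + 1/6 + ... + 1/28
= 168163294703/80313433200
≈ 2.0938

Sum = 168163294703/80313433200 ≈ 2.0938


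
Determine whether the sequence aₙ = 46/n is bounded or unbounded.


a₁ = 46, a₂ = 46/2, a₃ = 46/3, ...
0 < aₙ ≤ 46 for all n ≥ 1
Lower bound: 0, Upper bound: 46
The sequence IS bounded

Bounded (0 < aₙ ≤ 46)


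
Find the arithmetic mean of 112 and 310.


AM = (112 + 310)/2 = 422/2 = 211

AM = 211


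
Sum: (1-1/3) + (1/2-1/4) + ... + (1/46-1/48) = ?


Telescoping with gap 2: two head and two tail terms survive.
= (1 + 1/2) - (1/47 + 1/48)
= 3/2 - 1/47 - 1/48 = 3289/2256

Sum = 3289/2256


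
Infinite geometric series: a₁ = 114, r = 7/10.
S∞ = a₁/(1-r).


S∞ = a₁/(1-r) = 114/(1 - 7/10)
= 114/(3/10)
= 380

S∞ = 380


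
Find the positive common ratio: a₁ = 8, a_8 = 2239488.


r^(n-1) = aₙ/a₁
r^7 = 2239488/8 = 279936
r = 279936^(1/7)
= 6

r = 6


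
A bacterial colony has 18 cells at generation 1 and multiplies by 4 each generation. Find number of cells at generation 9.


aₙ = a₁·r^(n-1)
= 18×4^8
= 18×65536
= 1179648

a_9 = 1179648


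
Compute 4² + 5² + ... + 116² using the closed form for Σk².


Σₖ₌4^116 k² = Σₖ₌₁^116 k² − Σₖ₌₁^3 k²
= 116·117·233/6 − 3·4·7/6
= 527046 − 14 = 527032

Σk² = 527032


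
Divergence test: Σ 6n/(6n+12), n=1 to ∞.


lim(n→∞) 6n/(6n+12) = 6/6 = 1  (divide numerator and denominator by n)
lim aₙ = 1 ≠ 0 → series DIVERGES

Diverges (lim aₙ = 1 ≠ 0)


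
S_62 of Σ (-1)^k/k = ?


S = -1 + 1/2 - 1/3 + 1/4 - 1/5 + 1/6 - 1/7 + 1/8 ± ...
= -0.6851
(Full series converges to -ln(2) ≈ -0.6931)

S_62 = -0.6851


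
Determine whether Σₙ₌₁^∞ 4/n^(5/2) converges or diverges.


p-series test: Σ c/n^p converges if p > 1, diverges if p ≤ 1 (constant c > 0 doesn't affect convergence).
p = 5/2
5/2 > 1 → CONVERGES

Converges (p = 5/2 > 1)


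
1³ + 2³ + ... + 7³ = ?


n(n+1)/2 = 7×8/2 = 28
Σk³ = 28² = 784

Σk³ = 784


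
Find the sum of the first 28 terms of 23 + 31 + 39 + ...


aₙ = 23 + (28-1)×8 = 239
Sₙ = n(a₁+aₙ)/2 = 28×(23+239)/2
= 28×262/2 = 3668

S_28 = 3668


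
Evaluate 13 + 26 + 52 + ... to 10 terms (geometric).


Sₙ = 13×(2^10 - 1)/(2 - 1)
= 13×(1024 - 1)/1
= 13×1023/1
= 13299

S_10 = 13299


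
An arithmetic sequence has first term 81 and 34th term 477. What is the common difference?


d = (aₙ - a₁)/(n-1)
= (477 - 81)/(34-1)
= 396/33 = 12

d = 12


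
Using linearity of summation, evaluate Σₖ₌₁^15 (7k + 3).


Σ(7k+3) = 7·Σk + 3·n
= 7·120 + 3·15
= 840 + 45 = 885

Σ = 885


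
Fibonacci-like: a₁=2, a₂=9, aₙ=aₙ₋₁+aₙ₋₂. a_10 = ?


Computing iteratively: 2, 9, 11, 20, 31, 51, 82, 133, 215, 348
a_10 = 348

a_10 = 348


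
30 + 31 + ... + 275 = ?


Σₖ₌30^275 k = Σₖ₌₁^275 k − Σₖ₌₁^29 k
= 275·276/2 − 29·30/2
= 37950 − 435 = 37515

Σk = 37515


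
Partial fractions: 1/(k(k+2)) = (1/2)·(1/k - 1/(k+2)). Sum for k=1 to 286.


1/(k(k+2)) = (1/2)·(1/k - 1/(k+2)) (partial fractions)
Telescoping: Σ = (1/2)·(1 + 1/2 - 1/287 - 1/288) = 123409/165312

Sum = 123409/165312


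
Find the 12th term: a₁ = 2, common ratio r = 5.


aₙ = a₁·r^(n-1)
= 2×5^11
= 2×48828125
= 97656250

a_12 = 97656250


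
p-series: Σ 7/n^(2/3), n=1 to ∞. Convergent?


p-series test: Σ c/n^p converges if p > 1, diverges if p ≤ 1 (constant c > 0 doesn't affect convergence).
p = 2/3
2/3 ≤ 1 → DIVERGES

Diverges (p = 2/3 ≤ 1)


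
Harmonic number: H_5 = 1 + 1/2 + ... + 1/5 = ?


H_5 = 1/1 + 1/2 + 1/3 + 1/4 + 1/5
= 137/60
≈ 2.2833

H_5 = 137/60 ≈ 2.2833


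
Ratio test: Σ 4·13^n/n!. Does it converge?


aₙ = 4·13^n/n!
a_{n+1}/aₙ = 13^(n+1)/(n+1)! × n!/13^n  (constant 4 cancels)
= 13/(n+1)
L = lim(n→∞) 13/(n+1) = 0
L < 1 → series CONVERGES

Converges (ratio test: L = 0 < 1)


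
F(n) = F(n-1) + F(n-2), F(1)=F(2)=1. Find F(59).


Fibonacci sequence: 1, 1, 2, 3, 5, 8, 13, 21, 34, 55, 89, ...
F(59) = 956722026041

F(59) = 956722026041


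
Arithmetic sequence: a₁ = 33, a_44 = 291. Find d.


d = (aₙ - a₁)/(n-1)
= (291 - 33)/(44-1)
= 258/43 = 6

d = 6


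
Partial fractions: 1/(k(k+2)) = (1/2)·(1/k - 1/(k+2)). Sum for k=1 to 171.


1/(k(k+2)) = (1/2)·(1/k - 1/(k+2)) (partial fractions)
Telescoping: Σ = (1/2)·(1 + 1/2 - 1/172 - 1/173) = 44289/59512

Sum = 44289/59512


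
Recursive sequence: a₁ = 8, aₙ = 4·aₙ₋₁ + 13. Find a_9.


Computing step by step:
a_1 = 8
a_2 = 45
a_3 = 193
a_4 = 785
a_5 = 3153
a_6 = 12625
a_7 = 50513
a_8 = 202065
a_9 = 808273


a_9 = 808273


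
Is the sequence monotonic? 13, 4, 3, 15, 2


Differences: -9, -1, 12, -13
Difference at position 3 is +12 (> 0) but position 1 is -9 (< 0) — sequence both rises and falls
→ NOT monotonic

Not monotonic


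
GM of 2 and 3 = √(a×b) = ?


GM = √(2×3) = √6 = 2.4495

GM = 2.4495


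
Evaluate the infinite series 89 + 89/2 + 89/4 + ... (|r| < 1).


S∞ = a₁/(1-r) = 89/(1 - 1/2)
= 89/(1/2)
= 178

S∞ = 178


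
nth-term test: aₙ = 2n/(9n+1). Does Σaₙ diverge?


lim(n→∞) 2n/(9n+1) = 2/9 = 2/9  (divide numerator and denominator by n)
lim aₙ = 2/9 ≠ 0 → series DIVERGES

Diverges (lim aₙ = 2/9 ≠ 0)


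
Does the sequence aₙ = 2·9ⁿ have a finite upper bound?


aₙ = 2·9ⁿ → as n→∞, aₙ→∞ (since base 9 > 1)
No finite upper bound exists
The sequence is UNBOUNDED

Unbounded (aₙ → ∞ as n → ∞)


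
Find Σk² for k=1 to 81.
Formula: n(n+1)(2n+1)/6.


n = 81
n(n+1)(2n+1)/6 = 81×82×163/6
= 1082646/6 = 180441

Σk² = 180441


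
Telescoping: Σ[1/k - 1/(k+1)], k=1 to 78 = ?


Telescoping: adjacent terms cancel.
= 1/1 - 1/79
= 1 - 1/79 = 78/79

Sum = 78/79


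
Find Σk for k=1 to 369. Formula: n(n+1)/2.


n(n+1)/2 = 369×370/2 = 136530/2 = 68265

Σk = 68265


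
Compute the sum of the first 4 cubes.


n(n+1)/2 = 4×5/2 = 10
Σk³ = 10² = 100

Σk³ = 100


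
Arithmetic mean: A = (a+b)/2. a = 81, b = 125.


AM = (81 + 125)/2 = 206/2 = 103

AM = 103


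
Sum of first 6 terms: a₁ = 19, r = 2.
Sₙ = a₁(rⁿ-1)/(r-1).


Sₙ = 19×(2^6 - 1)/(2 - 1)
= 19×(64 - 1)/1
= 19×63/1
= 1197

S_6 = 1197


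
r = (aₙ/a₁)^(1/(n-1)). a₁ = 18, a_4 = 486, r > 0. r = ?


r^(n-1) = aₙ/a₁
r^3 = 486/18 = 27
r = 27^(1/3)
= 3

r = 3


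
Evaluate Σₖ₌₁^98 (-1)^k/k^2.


S = -1 + 1/4 - 1/9 + 1/16 - 1/25 + 1/36 - 1/49 + 1/64 ± ...
= -0.8224
(Full series converges to -π²/12 ≈ -0.8225)

S_98 = -0.8224


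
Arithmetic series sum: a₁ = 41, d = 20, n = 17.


aₙ = 41 + (17-1)×20 = 361
Sₙ = n(a₁+aₙ)/2 = 17×(41+361)/2
= 17×402/2 = 3417

S_17 = 3417


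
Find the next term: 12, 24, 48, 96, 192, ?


Pattern: geometric (r=2)
Terms: 12, 24, 48, 96, 192
Next term = 384

Next term = 384


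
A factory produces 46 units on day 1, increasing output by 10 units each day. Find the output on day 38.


aₙ = a₁ + (n-1)d
= 46 + (38-1)×10
= 46 + 370
= 416

a_38 = 416


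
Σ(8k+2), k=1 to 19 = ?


Σ(8k+2) = 8·Σk + 2·n
= 8·190 + 2·19
= 1520 + 38 = 1558

Σ = 1558


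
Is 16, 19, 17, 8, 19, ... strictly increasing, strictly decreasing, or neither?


Differences: 3, -2, -9, 11
Difference at position 1 is +3 (> 0) but position 2 is -2 (< 0) — sequence both rises and falls
→ NOT monotonic

Not monotonic


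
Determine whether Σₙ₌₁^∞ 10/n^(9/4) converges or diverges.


p-series test: Σ c/n^p converges if p > 1, diverges if p ≤ 1 (constant c > 0 doesn't affect convergence).
p = 9/4
9/4 > 1 → CONVERGES

Converges (p = 9/4 > 1)


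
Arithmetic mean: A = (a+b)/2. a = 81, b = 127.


AM = (81 + 127)/2 = 208/2 = 104

AM = 104


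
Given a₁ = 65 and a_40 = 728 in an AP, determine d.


d = (aₙ - a₁)/(n-1)
= (728 - 65)/(40-1)
= 663/39 = 17

d = 17


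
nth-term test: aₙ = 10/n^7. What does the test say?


lim(n→∞) 10/n^7 = 0
lim aₙ = 0 → nth-term test is INCONCLUSIVE
(Need other tests; this is actually a convergent p-series with p=7 > 1)

Inconclusive (lim aₙ = 0; need another test)


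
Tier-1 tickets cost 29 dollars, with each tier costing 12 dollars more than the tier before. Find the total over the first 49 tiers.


aₙ = 29 + (49-1)×12 = 605
Sₙ = n(a₁+aₙ)/2 = 49×(29+605)/2
= 49×634/2 = 15533

S_49 = 15533


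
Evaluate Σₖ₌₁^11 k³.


n(n+1)/2 = 11×12/2 = 66
Σk³ = 66² = 4356

Σk³ = 4356


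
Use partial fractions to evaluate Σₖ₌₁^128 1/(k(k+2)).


1/(k(k+2)) = (1/2)·(1/k - 1/(k+2)) (partial fractions)
Telescoping: Σ = (1/2)·(1 + 1/2 - 1/129 - 1/130) = 6224/8385

Sum = 6224/8385


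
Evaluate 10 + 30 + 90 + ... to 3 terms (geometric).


Sₙ = 10×(3^3 - 1)/(3 - 1)
= 10×(27 - 1)/2
= 10×26/2
= 130

S_3 = 130


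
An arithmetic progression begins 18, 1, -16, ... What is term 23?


aₙ = a₁ + (n-1)d
= 18 + (23-1)×-17
= 18 - 374
= -356

a_23 = -356


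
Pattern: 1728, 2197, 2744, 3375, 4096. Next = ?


Pattern: perfect cubes: n³
Terms: 1728, 2197, 2744, 3375, 4096
Next term = 4913

Next term = 4913


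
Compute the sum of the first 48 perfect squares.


n = 48
n(n+1)(2n+1)/6 = 48×49×97/6
= 228144/6 = 38024

Σk² = 38024


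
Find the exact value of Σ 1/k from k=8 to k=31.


Σₖ₌8^31 1/k = 1/8 + 1/9 + 1/10 + ... + 1/31
= 103565365510297/72201776446800
≈ 1.4344

Sum = 103565365510297/72201776446800 ≈ 1.4344


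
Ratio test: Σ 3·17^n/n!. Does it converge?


aₙ = 3·17^n/n!
a_{n+1}/aₙ = 17^(n+1)/(n+1)! × n!/17^n  (constant 3 cancels)
= 17/(n+1)
L = lim(n→∞) 17/(n+1) = 0
L < 1 → series CONVERGES

Converges (ratio test: L = 0 < 1)


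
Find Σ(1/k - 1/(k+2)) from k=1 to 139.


Telescoping with gap 2: two head and two tail terms survive.
= (1 + 1/2) - (1/140 + 1/141)
= 3/2 - 1/140 - 1/141 = 29329/19740

Sum = 29329/19740


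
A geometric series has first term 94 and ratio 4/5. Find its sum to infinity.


S∞ = a₁/(1-r) = 94/(1 - 4/5)
= 94/(1/5)
= 470

S∞ = 470


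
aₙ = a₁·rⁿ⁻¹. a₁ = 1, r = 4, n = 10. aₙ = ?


aₙ = a₁·r^(n-1)
= 1×4^9
= 1×262144
= 262144

a_10 = 262144


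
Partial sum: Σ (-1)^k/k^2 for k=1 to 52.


S = -1 + 1/4 - 1/9 + 1/16 - 1/25 + 1/36 - 1/49 + 1/64 ± ...
= -0.8223
(Full series converges to -π²/12 ≈ -0.8225)

S_52 = -0.8223


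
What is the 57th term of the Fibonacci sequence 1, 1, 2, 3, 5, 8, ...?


Fibonacci sequence: 1, 1, 2, 3, 5, 8, 13, 21, 34, 55, 89, ...
F(57) = 365435296162

F(57) = 365435296162


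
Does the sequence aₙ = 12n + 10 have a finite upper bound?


aₙ = 12n + 10 → as n→∞, aₙ→∞
No finite upper bound exists
The sequence is UNBOUNDED

Unbounded (aₙ → ∞ as n → ∞)


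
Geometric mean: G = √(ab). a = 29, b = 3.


GM = √(29×3) = √87 = 9.3274

GM = 9.3274


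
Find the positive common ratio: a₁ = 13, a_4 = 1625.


r^(n-1) = aₙ/a₁
r^3 = 1625/13 = 125
r = 125^(1/3)
= 5

r = 5


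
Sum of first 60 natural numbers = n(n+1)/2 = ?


n(n+1)/2 = 60×61/2 = 3660/2 = 1830

Σk = 1830


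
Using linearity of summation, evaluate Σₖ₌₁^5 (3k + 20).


Σ(3k+20) = 3·Σk + 20·n
= 3·15 + 20·5
= 45 + 100 = 145

Σ = 145


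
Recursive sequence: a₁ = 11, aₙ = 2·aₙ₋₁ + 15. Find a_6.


Computing step by step:
a_1 = 11
a_2 = 37
a_3 = 89
a_4 = 193
a_5 = 401
a_6 = 817


a_6 = 817


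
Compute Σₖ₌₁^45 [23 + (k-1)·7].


aₙ = 23 + (45-1)×7 = 331
Sₙ = n(a₁+aₙ)/2 = 45×(23+331)/2
= 45×354/2 = 7965

S_45 = 7965


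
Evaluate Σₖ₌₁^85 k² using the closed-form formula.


n = 85
n(n+1)(2n+1)/6 = 85×86×171/6
= 1250010/6 = 208335

Σk² = 208335


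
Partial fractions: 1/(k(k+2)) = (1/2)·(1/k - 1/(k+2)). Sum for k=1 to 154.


1/(k(k+2)) = (1/2)·(1/k - 1/(k+2)) (partial fractions)
Telescoping: Σ = (1/2)·(1 + 1/2 - 1/155 - 1/156) = 35959/48360

Sum = 35959/48360


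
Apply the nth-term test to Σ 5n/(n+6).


lim(n→∞) 5n/(n+6) = 5/1 = 5  (divide numerator and denominator by n)
lim aₙ = 5 ≠ 0 → series DIVERGES

Diverges (lim aₙ = 5 ≠ 0)


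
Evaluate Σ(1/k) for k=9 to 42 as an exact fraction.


Σₖ₌9^42 1/k = 1/9 + 1/10 + 1/11 + ... + 1/42
= 32040254434491593/19914562703599200
≈ 1.6089

Sum = 32040254434491593/19914562703599200 ≈ 1.6089


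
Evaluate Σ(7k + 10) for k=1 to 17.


Σ(7k+10) = 7·Σk + 10·n
= 7·153 + 10·17
= 1071 + 170 = 1241

Σ = 1241


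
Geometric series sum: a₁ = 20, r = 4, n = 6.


Sₙ = 20×(4^6 - 1)/(4 - 1)
= 20×(4096 - 1)/3
= 20×4095/3
= 27300

S_6 = 27300


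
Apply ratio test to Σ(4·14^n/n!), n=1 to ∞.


aₙ = 4·14^n/n!
a_{n+1}/aₙ = 14^(n+1)/(n+1)! × n!/14^n  (constant 4 cancels)
= 14/(n+1)
L = lim(n→∞) 14/(n+1) = 0
L < 1 → series CONVERGES

Converges (ratio test: L = 0 < 1)


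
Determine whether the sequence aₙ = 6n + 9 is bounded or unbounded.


aₙ = 6n + 9 → as n→∞, aₙ→∞
No finite upper bound exists
The sequence is UNBOUNDED

Unbounded (aₙ → ∞ as n → ∞)


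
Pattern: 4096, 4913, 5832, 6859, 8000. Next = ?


Pattern: perfect cubes: n³
Terms: 4096, 4913, 5832, 6859, 8000
Next term = 9261

Next term = 9261


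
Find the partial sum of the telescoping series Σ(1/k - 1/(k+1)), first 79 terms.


Telescoping: adjacent terms cancel.
= 1/1 - 1/80
= 1 - 1/80 = 79/80

Sum = 79/80


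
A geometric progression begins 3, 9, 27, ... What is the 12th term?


aₙ = a₁·r^(n-1)
= 3×3^11
= 3×177147
= 531441

a_12 = 531441


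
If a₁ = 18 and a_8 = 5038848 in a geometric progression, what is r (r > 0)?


r^(n-1) = aₙ/a₁
r^7 = 5038848/18 = 279936
r = 279936^(1/7)
= 6

r = 6


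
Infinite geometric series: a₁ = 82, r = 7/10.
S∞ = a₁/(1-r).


S∞ = a₁/(1-r) = 82/(1 - 7/10)
= 82/(3/10)
= 820/3

S∞ = 820/3


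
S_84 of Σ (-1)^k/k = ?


S = -1 + 1/2 - 1/3 + 1/4 - 1/5 + 1/6 - 1/7 + 1/8 ± ...
= -0.6872
(Full series converges to -ln(2) ≈ -0.6931)

S_84 = -0.6872


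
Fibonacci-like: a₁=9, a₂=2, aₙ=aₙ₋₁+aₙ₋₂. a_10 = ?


Computing iteratively: 9, 2, 11, 13, 24, 37, 61, 98, 159, 257
a_10 = 257

a_10 = 257


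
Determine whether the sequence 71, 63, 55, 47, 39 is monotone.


Differences: -8, -8, -8, -8
All differences < 0 → strictly DECREASING

Monotonically decreasing


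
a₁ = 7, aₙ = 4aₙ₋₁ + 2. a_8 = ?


Computing step by step:
a_1 = 7
a_2 = 30
a_3 = 122
a_4 = 490
a_5 = 1962
a_6 = 7850
a_7 = 31402
a_8 = 125610


a_8 = 125610


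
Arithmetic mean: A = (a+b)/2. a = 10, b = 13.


AM = (10 + 13)/2 = 23/2 = 11.5

AM = 11.5


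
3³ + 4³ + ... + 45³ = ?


Σₖ₌3^45 k³ = [45·46/2]² − [2·3/2]²
= 1071225 − 9 = 1071216

Σk³ = 1071216


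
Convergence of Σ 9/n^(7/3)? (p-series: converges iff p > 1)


p-series test: Σ c/n^p converges if p > 1, diverges if p ≤ 1 (constant c > 0 doesn't affect convergence).
p = 7/3
7/3 > 1 → CONVERGES

Converges (p = 7/3 > 1)


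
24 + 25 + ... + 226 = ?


Σₖ₌24^226 k = Σₖ₌₁^226 k − Σₖ₌₁^23 k
= 226·227/2 − 23·24/2
= 25651 − 276 = 25375

Σk = 25375


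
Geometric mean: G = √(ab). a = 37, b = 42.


GM = √(37×42) = √1554 = 39.4208

GM = 39.4208


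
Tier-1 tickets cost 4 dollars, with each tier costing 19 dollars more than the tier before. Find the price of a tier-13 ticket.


aₙ = a₁ + (n-1)d
= 4 + (13-1)×19
= 4 + 228
= 232

a_13 = 232


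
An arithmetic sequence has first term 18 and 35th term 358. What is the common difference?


d = (aₙ - a₁)/(n-1)
= (358 - 18)/(35-1)
= 340/34 = 10

d = 10


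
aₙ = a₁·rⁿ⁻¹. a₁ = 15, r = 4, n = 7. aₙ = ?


aₙ = a₁·r^(n-1)
= 15×4^6
= 15×4096
= 61440

a_7 = 61440


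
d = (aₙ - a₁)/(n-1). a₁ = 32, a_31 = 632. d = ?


d = (aₙ - a₁)/(n-1)
= (632 - 32)/(31-1)
= 600/30 = 20

d = 20


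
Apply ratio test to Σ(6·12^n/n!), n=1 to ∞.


aₙ = 6·12^n/n!
a_{n+1}/aₙ = 12^(n+1)/(n+1)! × n!/12^n  (constant 6 cancels)
= 12/(n+1)
L = lim(n→∞) 12/(n+1) = 0
L < 1 → series CONVERGES

Converges (ratio test: L = 0 < 1)


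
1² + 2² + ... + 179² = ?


n = 179
n(n+1)(2n+1)/6 = 179×180×359/6
= 11566980/6 = 1927830

Σk² = 1927830


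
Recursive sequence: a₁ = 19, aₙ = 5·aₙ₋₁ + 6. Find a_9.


Computing step by step:
a_1 = 19
a_2 = 101
a_3 = 511
a_4 = 2561
a_5 = 12811
a_6 = 64061
a_7 = 320311
a_8 = 1601561
a_9 = 8007811


a_9 = 8007811


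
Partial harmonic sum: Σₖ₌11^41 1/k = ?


Σₖ₌11^41 1/k = 1/11 + 1/12 + 1/13 + ... + 1/41
= 3908844674285039/2844937529085600
≈ 1.374

Sum = 3908844674285039/2844937529085600 ≈ 1.374


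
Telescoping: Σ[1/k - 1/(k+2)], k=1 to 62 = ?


Telescoping with gap 2: two head and two tail terms survive.
= (1 + 1/2) - (1/63 + 1/64)
= 3/2 - 1/63 - 1/64 = 5921/4032

Sum = 5921/4032


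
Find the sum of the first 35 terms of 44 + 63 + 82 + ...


aₙ = 44 + (35-1)×19 = 690
Sₙ = n(a₁+aₙ)/2 = 35×(44+690)/2
= 35×734/2 = 12845

S_35 = 12845


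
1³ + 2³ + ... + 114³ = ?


n(n+1)/2 = 114×115/2 = 6555
Σk³ = 6555² = 42968025

Σk³ = 42968025


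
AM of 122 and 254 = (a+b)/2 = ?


AM = (122 + 254)/2 = 376/2 = 188

AM = 188


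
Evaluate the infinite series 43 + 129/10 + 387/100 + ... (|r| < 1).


S∞ = a₁/(1-r) = 43/(1 - 3/10)
= 43/(7/10)
= 430/7

S∞ = 430/7


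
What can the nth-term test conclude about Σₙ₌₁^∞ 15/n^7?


lim(n→∞) 15/n^7 = 0
lim aₙ = 0 → nth-term test is INCONCLUSIVE
(Need other tests; this is actually a convergent p-series with p=7 > 1)

Inconclusive (lim aₙ = 0; need another test)


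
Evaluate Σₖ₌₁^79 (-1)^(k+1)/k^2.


S = 1 - 1/4 + 1/9 - 1/16 + 1/25 - 1/36 + 1/49 - 1/64 ± ...
= 0.8225
(Full series converges to +π²/12 ≈ +0.8225)

S_79 = 0.8225


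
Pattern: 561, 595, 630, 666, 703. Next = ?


Pattern: triangular numbers: n(n+1)/2
Terms: 561, 595, 630, 666, 703
Next term = 741

Next term = 741


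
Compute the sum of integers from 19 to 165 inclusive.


Σₖ₌19^165 k = Σₖ₌₁^165 k − Σₖ₌₁^18 k
= 165·166/2 − 18·19/2
= 13695 − 171 = 13524

Σk = 13524


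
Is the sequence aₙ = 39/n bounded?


a₁ = 39, a₂ = 39/2, a₃ = 39/3, ...
0 < aₙ ≤ 39 for all n ≥ 1
Lower bound: 0, Upper bound: 39
The sequence IS bounded

Bounded (0 < aₙ ≤ 39)


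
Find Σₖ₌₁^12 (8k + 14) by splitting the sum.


Σ(8k+14) = 8·Σk + 14·n
= 8·78 + 14·12
= 624 + 168 = 792

Σ = 792


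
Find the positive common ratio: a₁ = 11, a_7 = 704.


r^(n-1) = aₙ/a₁
r^6 = 704/11 = 64
r = 64^(1/6)
= ±2; taking r > 0 gives r = 2

r = 2


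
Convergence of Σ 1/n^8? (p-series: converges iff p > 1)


p-series test: Σ c/n^p converges if p > 1, diverges if p ≤ 1 (constant c > 0 doesn't affect convergence).
p = 8
8 > 1 → CONVERGES

Converges (p = 8 > 1)


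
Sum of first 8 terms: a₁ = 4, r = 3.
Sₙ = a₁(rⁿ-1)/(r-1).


Sₙ = 4×(3^8 - 1)/(3 - 1)
= 4×(6561 - 1)/2
= 4×6560/2
= 13120

S_8 = 13120


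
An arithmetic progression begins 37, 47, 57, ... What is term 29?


aₙ = a₁ + (n-1)d
= 37 + (29-1)×10
= 37 + 280
= 317

a_29 = 317


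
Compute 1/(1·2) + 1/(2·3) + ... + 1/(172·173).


1/(k(k+1)) = 1/k - 1/(k+1) (partial fractions)
Telescoping: Σ = 1 - 1/173 = 172/173

Sum = 172/173


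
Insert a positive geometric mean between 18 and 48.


GM = √(18×48) = √864 = 29.3939

GM = 29.3939


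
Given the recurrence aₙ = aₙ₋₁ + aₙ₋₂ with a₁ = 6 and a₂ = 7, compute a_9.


Computing iteratively: 6, 7, 13, 20, 33, 53, 86, 139, 225
a_9 = 225

a_9 = 225


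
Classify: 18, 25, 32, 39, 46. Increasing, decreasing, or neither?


Differences: 7, 7, 7, 7
All differences > 0 → strictly INCREASING

Monotonically increasing


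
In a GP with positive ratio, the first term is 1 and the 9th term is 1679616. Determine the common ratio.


r^(n-1) = aₙ/a₁
r^8 = 1679616/1 = 1679616
r = 1679616^(1/8)
= ±6; taking r > 0 gives r = 6

r = 6


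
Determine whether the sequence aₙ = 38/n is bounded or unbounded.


a₁ = 38, a₂ = 38/2, a₃ = 38/3, ...
0 < aₙ ≤ 38 for all n ≥ 1
Lower bound: 0, Upper bound: 38
The sequence IS bounded

Bounded (0 < aₙ ≤ 38)


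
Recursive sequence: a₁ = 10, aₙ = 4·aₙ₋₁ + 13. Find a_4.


Computing step by step:
a_1 = 10
a_2 = 53
a_3 = 225
a_4 = 913


a_4 = 913


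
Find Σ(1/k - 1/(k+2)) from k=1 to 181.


Telescoping with gap 2: two head and two tail terms survive.
= (1 + 1/2) - (1/182 + 1/183)
= 3/2 - 1/182 - 1/183 = 24797/16653

Sum = 24797/16653


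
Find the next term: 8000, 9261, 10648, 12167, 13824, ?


Pattern: perfect cubes: n³
Terms: 8000, 9261, 10648, 12167, 13824
Next term = 15625

Next term = 15625


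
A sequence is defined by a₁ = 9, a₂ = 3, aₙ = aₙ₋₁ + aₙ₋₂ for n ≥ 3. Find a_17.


Computing iteratively: 9, 3, 12, 15, 27, 42, 69, 111, 180, 291, 471, 762, ...
a_17 = 8451

a_17 = 8451


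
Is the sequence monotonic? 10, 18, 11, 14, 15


Differences: 8, -7, 3, 1
Difference at position 1 is +8 (> 0) but position 2 is -7 (< 0) — sequence both rises and falls
→ NOT monotonic

Not monotonic


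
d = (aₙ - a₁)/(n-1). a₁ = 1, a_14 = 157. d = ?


d = (aₙ - a₁)/(n-1)
= (157 - 1)/(14-1)
= 156/13 = 12

d = 12


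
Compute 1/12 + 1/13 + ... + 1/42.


Σₖ₌12^42 1/k = 1/12 + 1/13 + 1/14 + ... + 1/42
= 286282196019672403/219060189739591200
≈ 1.3069

Sum = 286282196019672403/219060189739591200 ≈ 1.3069


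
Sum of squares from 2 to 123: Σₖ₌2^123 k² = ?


Σₖ₌2^123 k² = Σₖ₌₁^123 k² − Σₖ₌₁^1 k²
= 123·124·247/6 − 1·2·3/6
= 627874 − 1 = 627873

Σk² = 627873


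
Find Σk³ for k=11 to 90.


Σₖ₌11^90 k³ = [90·91/2]² − [10·11/2]²
= 16769025 − 3025 = 16766000

Σk³ = 16766000


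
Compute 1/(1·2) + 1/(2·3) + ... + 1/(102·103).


1/(k(k+1)) = 1/k - 1/(k+1) (partial fractions)
Telescoping: Σ = 1 - 1/103 = 102/103

Sum = 102/103


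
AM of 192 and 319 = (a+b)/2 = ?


AM = (192 + 319)/2 = 511/2 = 255.5

AM = 255.5


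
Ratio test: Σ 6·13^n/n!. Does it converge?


aₙ = 6·13^n/n!
a_{n+1}/aₙ = 13^(n+1)/(n+1)! × n!/13^n  (constant 6 cancels)
= 13/(n+1)
L = lim(n→∞) 13/(n+1) = 0
L < 1 → series CONVERGES

Converges (ratio test: L = 0 < 1)


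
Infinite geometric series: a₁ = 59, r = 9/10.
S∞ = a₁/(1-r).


S∞ = a₁/(1-r) = 59/(1 - 9/10)
= 59/(1/10)
= 590

S∞ = 590


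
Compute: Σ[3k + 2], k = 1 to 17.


Σ(3k+2) = 3·Σk + 2·n
= 3·153 + 2·17
= 459 + 34 = 493

Σ = 493


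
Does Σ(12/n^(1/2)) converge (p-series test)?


p-series test: Σ c/n^p converges if p > 1, diverges if p ≤ 1 (constant c > 0 doesn't affect convergence).
p = 1/2
1/2 ≤ 1 → DIVERGES

Diverges (p = 1/2 ≤ 1)


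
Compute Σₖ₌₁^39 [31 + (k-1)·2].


aₙ = 31 + (39-1)×2 = 107
Sₙ = n(a₁+aₙ)/2 = 39×(31+107)/2
= 39×138/2 = 2691

S_39 = 2691


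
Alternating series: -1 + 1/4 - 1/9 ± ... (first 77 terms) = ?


S = -1 + 1/4 - 1/9 + 1/16 - 1/25 + 1/36 - 1/49 + 1/64 ± ...
= -0.8226
(Full series converges to -π²/12 ≈ -0.8225)

S_77 = -0.8226


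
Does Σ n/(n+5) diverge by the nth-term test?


lim(n→∞) n/(n+5) = 1/1 = 1  (divide numerator and denominator by n)
lim aₙ = 1 ≠ 0 → series DIVERGES

Diverges (lim aₙ = 1 ≠ 0)


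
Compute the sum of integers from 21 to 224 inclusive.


Σₖ₌21^224 k = Σₖ₌₁^224 k − Σₖ₌₁^20 k
= 224·225/2 − 20·21/2
= 25200 − 210 = 24990

Σk = 24990


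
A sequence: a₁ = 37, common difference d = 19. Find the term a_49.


aₙ = a₁ + (n-1)d
= 37 + (49-1)×19
= 37 + 912
= 949

a_49 = 949


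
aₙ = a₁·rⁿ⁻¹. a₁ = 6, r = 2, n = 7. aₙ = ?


aₙ = a₁·r^(n-1)
= 6×2^6
= 6×64
= 384

a_7 = 384


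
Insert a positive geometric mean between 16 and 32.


GM = √(16×32) = √512 = 22.6274

GM = 22.6274


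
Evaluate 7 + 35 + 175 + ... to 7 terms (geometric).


Sₙ = 7×(5^7 - 1)/(5 - 1)
= 7×(78125 - 1)/4
= 7×78124/4
= 136717

S_7 = 136717


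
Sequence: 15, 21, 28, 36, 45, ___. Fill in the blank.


Pattern: triangular numbers: n(n+1)/2
Terms: 15, 21, 28, 36, 45
Next term = 55

Next term = 55


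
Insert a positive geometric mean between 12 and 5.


GM = √(12×5) = √60 = 7.746

GM = 7.746


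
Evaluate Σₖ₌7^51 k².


Σₖ₌7^51 k² = Σₖ₌₁^51 k² − Σₖ₌₁^6 k²
= 51·52·103/6 − 6·7·13/6
= 45526 − 91 = 45435

Σk² = 45435


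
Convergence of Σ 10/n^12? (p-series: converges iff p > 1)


p-series test: Σ c/n^p converges if p > 1, diverges if p ≤ 1 (constant c > 0 doesn't affect convergence).
p = 12
12 > 1 → CONVERGES

Converges (p = 12 > 1)


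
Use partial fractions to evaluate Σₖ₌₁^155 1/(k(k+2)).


1/(k(k+2)) = (1/2)·(1/k - 1/(k+2)) (partial fractions)
Telescoping: Σ = (1/2)·(1 + 1/2 - 1/156 - 1/157) = 36425/48984

Sum = 36425/48984


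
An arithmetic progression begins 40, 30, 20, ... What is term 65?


aₙ = a₁ + (n-1)d
= 40 + (65-1)×-10
= 40 - 640
= -600

a_65 = -600


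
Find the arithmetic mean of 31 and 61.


AM = (31 + 61)/2 = 92/2 = 46

AM = 46


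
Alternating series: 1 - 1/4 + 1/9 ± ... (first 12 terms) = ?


S = 1 - 1/4 + 1/9 - 1/16 + 1/25 - 1/36 + 1/49 - 1/64 ± ...
= 0.8193
(Full series converges to +π²/12 ≈ +0.8225)

S_12 = 0.8193


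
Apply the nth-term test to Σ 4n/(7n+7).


lim(n→∞) 4n/(7n+7) = 4/7 = 4/7  (divide numerator and denominator by n)
lim aₙ = 4/7 ≠ 0 → series DIVERGES

Diverges (lim aₙ = 4/7 ≠ 0)


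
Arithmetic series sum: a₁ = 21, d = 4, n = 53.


aₙ = 21 + (53-1)×4 = 229
Sₙ = n(a₁+aₙ)/2 = 53×(21+229)/2
= 53×250/2 = 6625

S_53 = 6625
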